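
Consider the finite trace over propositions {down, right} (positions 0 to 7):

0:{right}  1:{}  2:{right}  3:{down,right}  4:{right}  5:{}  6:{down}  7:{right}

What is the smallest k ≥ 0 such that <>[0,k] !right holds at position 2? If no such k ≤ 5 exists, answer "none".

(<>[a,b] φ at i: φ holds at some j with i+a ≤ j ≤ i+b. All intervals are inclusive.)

3

Scan j = 2,3,… for !right:
  j=2: fails
  j=3: fails
  j=4: fails
  j=5: holds
First hit at j=5, so smallest k = 5-2 = 3.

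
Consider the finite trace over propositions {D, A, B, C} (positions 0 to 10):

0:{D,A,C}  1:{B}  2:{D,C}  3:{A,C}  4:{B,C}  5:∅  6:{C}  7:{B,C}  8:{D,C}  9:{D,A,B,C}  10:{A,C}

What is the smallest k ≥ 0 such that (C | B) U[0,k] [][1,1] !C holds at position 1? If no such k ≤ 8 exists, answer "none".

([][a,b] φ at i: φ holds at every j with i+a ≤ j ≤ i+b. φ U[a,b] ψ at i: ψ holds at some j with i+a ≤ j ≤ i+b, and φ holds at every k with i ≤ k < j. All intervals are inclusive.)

3

Need earliest j ≥ 1 with [][1,1] !C, and (C | B) at every k in [1,j-1].
  j=1: rhs fails.
  j=2: rhs fails.
  j=3: rhs fails.
  j=4: rhs holds; lhs holds on [1,3]. k = 3.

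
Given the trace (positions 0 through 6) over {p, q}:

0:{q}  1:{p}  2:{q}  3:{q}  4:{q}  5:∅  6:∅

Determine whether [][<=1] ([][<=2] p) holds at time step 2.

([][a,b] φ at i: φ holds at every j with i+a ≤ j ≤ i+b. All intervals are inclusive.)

False

Check [][<=2] p at every j in [2,3]:
  j=2: fails at 2
  j=3: fails at 3
Fails at j=2 → formula fails.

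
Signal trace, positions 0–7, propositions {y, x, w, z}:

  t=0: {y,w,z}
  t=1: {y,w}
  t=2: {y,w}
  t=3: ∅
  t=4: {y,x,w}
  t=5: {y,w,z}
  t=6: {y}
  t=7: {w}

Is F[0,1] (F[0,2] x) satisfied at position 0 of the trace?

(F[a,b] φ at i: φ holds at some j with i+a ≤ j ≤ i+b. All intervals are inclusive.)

Check F[0,2] x at each j in [0,1]:
  j=0: fails (none in [0,2])
  j=1: fails (none in [1,3])
No position in the window satisfies it → formula fails.

Does not hold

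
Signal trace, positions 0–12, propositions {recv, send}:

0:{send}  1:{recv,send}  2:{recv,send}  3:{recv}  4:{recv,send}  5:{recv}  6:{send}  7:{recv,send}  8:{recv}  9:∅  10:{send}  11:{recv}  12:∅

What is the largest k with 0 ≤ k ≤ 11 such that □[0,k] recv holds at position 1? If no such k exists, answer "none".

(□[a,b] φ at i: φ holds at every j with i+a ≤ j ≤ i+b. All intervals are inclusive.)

recv must hold from j=1 onward; find where it first fails.
  j=1: holds
  j=2: holds
  j=3: holds
  j=4: holds
  j=5: holds
  j=6: fails
Holds on [1,5], so largest k = 4.

4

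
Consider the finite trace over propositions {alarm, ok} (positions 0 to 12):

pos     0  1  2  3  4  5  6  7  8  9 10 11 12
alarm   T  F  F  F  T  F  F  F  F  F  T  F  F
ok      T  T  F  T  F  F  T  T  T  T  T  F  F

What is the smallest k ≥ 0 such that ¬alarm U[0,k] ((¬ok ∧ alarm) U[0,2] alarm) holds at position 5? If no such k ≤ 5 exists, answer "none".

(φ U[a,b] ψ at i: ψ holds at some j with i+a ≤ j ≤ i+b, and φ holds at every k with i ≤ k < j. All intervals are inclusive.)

5

Need earliest j ≥ 5 with ((¬ok ∧ alarm) U[0,2] alarm), and ¬alarm at every k in [5,j-1].
  j=5: rhs fails.
  j=6: rhs fails.
  j=7: rhs fails.
  j=8: rhs fails.
  j=9: rhs fails.
  j=10: rhs holds; lhs holds on [5,9]. k = 5.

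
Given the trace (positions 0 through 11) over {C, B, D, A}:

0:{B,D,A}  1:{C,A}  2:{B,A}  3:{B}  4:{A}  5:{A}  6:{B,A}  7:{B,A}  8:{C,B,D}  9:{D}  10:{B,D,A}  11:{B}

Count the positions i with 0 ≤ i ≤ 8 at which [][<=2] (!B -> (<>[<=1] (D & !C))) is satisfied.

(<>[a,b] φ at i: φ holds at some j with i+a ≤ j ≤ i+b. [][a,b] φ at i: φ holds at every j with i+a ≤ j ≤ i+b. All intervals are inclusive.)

3

Evaluate at each i in [0,8]:
  i=0: ✗ (fails at j=1)
  i=1: ✗ (fails at j=1)
  i=2: ✗ (fails at j=4)
  i=3: ✗ (fails at j=4)
  i=4: ✗ (fails at j=4)
  i=5: ✗ (fails at j=5)
  i=6: ✓ (all of [6,8])
  i=7: ✓ (all of [7,9])
  i=8: ✓ (all of [8,10])
Positions where it holds: {6, 7, 8} → 3.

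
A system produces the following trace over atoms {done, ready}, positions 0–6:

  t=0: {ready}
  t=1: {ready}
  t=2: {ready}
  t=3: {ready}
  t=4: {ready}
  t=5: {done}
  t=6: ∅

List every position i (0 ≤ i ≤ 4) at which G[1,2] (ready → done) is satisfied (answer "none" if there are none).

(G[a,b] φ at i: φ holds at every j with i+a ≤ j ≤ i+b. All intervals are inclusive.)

4

Evaluate at each i in [0,4]:
  i=0: ✗ (fails at j=1)
  i=1: ✗ (fails at j=2)
  i=2: ✗ (fails at j=3)
  i=3: ✗ (fails at j=4)
  i=4: ✓ (all of [5,6])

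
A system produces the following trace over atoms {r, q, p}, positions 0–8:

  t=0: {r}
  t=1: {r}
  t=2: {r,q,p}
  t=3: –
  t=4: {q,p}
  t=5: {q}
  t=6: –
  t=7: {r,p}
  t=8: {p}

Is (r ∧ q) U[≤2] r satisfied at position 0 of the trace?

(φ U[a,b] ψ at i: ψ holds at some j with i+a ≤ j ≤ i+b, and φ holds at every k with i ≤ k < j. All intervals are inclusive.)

Holds

Need some j in [0,2] with r, and (r ∧ q) at every k in [0,j-1].
  j=0: r holds; no prefix to check → satisfied.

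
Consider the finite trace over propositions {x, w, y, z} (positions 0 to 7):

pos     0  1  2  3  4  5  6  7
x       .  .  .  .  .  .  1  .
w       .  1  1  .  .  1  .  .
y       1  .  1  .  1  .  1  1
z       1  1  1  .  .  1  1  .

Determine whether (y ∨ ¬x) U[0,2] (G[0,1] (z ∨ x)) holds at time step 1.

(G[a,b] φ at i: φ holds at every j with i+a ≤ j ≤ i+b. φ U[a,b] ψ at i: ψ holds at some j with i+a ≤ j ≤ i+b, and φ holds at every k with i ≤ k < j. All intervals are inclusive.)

Need some j in [1,3] with G[0,1] (z ∨ x), and (y ∨ ¬x) at every k in [1,j-1].
  j=1: G[0,1] (z ∨ x) holds; no prefix to check → satisfied.

Holds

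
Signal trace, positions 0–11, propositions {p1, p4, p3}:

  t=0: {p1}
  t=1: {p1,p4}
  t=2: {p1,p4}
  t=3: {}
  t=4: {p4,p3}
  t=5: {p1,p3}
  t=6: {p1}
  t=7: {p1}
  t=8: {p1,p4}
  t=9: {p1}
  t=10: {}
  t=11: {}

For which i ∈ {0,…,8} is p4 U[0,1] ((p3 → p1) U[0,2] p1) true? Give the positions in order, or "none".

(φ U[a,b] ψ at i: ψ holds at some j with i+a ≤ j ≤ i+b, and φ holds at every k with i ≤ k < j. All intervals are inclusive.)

0, 1, 2, 4, 5, 6, 7, 8

Evaluate at each i in [0,8]:
  i=0: ✓ (rhs at j=0)
  i=1: ✓ (rhs at j=1)
  i=2: ✓ (rhs at j=2)
  i=3: ✗ (no rhs in [3,4])
  i=4: ✓ (rhs at j=5; lhs holds on [4,4])
  i=5: ✓ (rhs at j=5)
  i=6: ✓ (rhs at j=6)
  i=7: ✓ (rhs at j=7)
  i=8: ✓ (rhs at j=8)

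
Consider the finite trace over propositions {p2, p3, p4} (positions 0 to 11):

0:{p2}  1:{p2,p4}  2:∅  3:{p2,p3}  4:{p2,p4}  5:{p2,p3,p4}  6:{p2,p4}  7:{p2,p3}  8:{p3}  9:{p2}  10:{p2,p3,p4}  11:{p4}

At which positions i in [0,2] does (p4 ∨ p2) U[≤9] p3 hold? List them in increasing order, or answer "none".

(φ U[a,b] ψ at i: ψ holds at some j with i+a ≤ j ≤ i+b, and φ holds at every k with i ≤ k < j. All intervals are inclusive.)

none

Evaluate at each i in [0,2]:
  i=0: ✗ (lhs fails at k=2 before rhs at j=3)
  i=1: ✗ (lhs fails at k=2 before rhs at j=3)
  i=2: ✗ (lhs fails at k=2 before rhs at j=3)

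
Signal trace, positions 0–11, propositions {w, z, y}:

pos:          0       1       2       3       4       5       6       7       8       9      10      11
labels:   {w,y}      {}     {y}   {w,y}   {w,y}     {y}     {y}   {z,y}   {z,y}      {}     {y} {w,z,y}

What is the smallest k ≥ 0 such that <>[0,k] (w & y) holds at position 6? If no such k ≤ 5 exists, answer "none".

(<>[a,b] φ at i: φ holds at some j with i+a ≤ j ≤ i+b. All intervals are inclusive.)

Scan j = 6,7,… for (w & y):
  j=6: fails
  j=7: fails
  j=8: fails
  j=9: fails
  j=10: fails
  j=11: holds
First hit at j=11, so smallest k = 11-6 = 5.

5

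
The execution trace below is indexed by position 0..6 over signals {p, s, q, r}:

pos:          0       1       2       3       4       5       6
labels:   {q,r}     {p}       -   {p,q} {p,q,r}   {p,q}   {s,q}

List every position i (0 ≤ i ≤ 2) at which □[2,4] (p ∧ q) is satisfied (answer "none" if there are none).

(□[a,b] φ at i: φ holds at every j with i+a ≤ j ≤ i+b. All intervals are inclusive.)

Evaluate at each i in [0,2]:
  i=0: ✗ (fails at j=2)
  i=1: ✓ (all of [3,5])
  i=2: ✗ (fails at j=6)

1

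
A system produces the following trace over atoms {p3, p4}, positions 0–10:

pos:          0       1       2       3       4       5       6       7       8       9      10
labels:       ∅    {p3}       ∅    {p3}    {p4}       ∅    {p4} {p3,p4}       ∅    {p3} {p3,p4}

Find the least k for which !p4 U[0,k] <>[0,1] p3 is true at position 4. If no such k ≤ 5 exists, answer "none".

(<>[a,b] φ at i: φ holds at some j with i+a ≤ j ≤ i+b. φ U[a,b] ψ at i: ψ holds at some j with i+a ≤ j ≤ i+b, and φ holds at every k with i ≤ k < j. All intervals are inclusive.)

Need earliest j ≥ 4 with <>[0,1] p3, and !p4 at every k in [4,j-1].
  j=4: rhs fails.
  j=5: rhs fails.
  j=6: rhs holds but lhs fails at k=4.
  j=7: rhs holds but lhs fails at k=4.
  j=8: rhs holds but lhs fails at k=4.
  j=9: rhs holds but lhs fails at k=4.
No witness within the range → none.

none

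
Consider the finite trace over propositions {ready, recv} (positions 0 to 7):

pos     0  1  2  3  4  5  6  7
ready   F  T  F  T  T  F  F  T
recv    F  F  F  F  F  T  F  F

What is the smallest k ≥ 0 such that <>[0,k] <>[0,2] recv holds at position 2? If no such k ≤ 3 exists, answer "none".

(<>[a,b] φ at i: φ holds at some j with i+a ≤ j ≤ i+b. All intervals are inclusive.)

1

Scan j = 2,3,… for <>[0,2] recv:
  j=2: fails
  j=3: holds
First hit at j=3, so smallest k = 3-2 = 1.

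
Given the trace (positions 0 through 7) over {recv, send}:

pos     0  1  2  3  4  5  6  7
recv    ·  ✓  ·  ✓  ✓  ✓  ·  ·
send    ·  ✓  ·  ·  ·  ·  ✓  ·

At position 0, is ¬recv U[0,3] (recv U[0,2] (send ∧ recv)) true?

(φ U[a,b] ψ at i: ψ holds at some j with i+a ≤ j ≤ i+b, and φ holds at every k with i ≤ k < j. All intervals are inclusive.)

True

Need some j in [0,3] with (recv U[0,2] (send ∧ recv)), and ¬recv at every k in [0,j-1].
  j=0: (recv U[0,2] (send ∧ recv)) — fails.
  j=1: (recv U[0,2] (send ∧ recv)) holds; ¬recv holds at every k in [0,0] → satisfied.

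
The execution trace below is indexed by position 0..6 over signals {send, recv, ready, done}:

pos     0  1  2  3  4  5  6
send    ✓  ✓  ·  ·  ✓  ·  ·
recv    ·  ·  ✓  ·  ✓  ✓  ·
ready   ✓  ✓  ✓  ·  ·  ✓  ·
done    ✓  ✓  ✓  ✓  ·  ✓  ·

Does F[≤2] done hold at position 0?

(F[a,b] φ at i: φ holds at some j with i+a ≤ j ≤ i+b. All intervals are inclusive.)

Check done at each j in [0,2]:
  j=0: true
  j=1: true
  j=2: true
Found at j=0 → formula holds.

Holds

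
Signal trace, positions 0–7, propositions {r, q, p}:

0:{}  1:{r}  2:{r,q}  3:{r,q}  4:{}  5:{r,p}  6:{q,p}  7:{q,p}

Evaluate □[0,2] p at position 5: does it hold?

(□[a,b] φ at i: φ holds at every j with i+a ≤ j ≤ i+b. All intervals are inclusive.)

Check p at every j in [5,7]:
  j=5: true
  j=6: true
  j=7: true
All positions satisfy it → formula holds.

Yes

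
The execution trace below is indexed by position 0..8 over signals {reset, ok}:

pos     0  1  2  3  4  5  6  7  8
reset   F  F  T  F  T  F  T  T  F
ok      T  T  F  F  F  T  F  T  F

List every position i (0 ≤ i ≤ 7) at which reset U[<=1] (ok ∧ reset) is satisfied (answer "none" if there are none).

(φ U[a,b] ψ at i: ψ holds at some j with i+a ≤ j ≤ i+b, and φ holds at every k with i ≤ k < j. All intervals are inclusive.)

6, 7

Evaluate at each i in [0,7]:
  i=0: ✗ (no rhs in [0,1])
  i=1: ✗ (no rhs in [1,2])
  i=2: ✗ (no rhs in [2,3])
  i=3: ✗ (no rhs in [3,4])
  i=4: ✗ (no rhs in [4,5])
  i=5: ✗ (no rhs in [5,6])
  i=6: ✓ (rhs at j=7; lhs holds on [6,6])
  i=7: ✓ (rhs at j=7)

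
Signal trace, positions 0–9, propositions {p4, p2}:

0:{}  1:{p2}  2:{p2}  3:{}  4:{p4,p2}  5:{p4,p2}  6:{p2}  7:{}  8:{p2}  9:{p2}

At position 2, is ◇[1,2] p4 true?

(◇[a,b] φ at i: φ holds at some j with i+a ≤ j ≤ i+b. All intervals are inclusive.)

Holds

Check p4 at each j in [3,4]:
  j=3: false
  j=4: true
Found at j=4 → formula holds.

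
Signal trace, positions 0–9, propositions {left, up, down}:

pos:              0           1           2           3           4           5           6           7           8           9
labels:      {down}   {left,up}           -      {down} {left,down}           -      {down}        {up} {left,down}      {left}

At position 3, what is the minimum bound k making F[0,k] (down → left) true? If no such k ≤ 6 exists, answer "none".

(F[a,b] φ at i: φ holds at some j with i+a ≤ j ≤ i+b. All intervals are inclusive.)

Scan j = 3,4,… for (down → left):
  j=3: fails
  j=4: holds
First hit at j=4, so smallest k = 4-3 = 1.

1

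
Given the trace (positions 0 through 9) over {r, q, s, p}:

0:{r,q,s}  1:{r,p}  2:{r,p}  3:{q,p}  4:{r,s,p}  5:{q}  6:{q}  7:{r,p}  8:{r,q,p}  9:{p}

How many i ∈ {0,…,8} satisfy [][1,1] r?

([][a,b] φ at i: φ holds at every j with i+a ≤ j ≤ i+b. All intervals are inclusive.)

5

Evaluate at each i in [0,8]:
  i=0: ✓ (all of [1,1])
  i=1: ✓ (all of [2,2])
  i=2: ✗ (fails at j=3)
  i=3: ✓ (all of [4,4])
  i=4: ✗ (fails at j=5)
  i=5: ✗ (fails at j=6)
  i=6: ✓ (all of [7,7])
  i=7: ✓ (all of [8,8])
  i=8: ✗ (fails at j=9)
Positions where it holds: {0, 1, 3, 6, 7} → 5.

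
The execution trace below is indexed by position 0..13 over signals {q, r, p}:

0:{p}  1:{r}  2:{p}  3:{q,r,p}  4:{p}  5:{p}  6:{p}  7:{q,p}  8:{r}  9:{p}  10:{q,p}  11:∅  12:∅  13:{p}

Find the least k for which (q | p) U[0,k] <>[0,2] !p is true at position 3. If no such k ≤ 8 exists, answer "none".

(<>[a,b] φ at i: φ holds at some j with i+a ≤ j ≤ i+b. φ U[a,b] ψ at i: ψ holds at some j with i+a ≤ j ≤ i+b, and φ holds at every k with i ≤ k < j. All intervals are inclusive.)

3

Need earliest j ≥ 3 with <>[0,2] !p, and (q | p) at every k in [3,j-1].
  j=3: rhs fails.
  j=4: rhs fails.
  j=5: rhs fails.
  j=6: rhs holds; lhs holds on [3,5]. k = 3.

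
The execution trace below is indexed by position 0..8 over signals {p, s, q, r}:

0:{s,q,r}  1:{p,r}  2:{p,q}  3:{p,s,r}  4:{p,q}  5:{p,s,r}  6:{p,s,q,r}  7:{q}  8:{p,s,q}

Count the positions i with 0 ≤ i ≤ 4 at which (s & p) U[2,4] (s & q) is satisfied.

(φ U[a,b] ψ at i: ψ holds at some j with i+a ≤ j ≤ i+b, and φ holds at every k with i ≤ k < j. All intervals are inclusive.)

Evaluate at each i in [0,4]:
  i=0: ✗ (no rhs in [2,4])
  i=1: ✗ (no rhs in [3,5])
  i=2: ✗ (lhs fails at k=2 before rhs at j=6)
  i=3: ✗ (lhs fails at k=4 before rhs at j=6)
  i=4: ✗ (lhs fails at k=4 before rhs at j=6)
Positions where it holds: {} → 0.

0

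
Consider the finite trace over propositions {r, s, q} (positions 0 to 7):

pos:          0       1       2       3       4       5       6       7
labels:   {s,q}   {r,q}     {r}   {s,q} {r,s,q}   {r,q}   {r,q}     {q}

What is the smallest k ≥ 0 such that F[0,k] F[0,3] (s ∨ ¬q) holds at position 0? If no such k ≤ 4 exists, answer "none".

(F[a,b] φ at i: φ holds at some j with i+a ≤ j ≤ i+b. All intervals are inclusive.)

0

Scan j = 0,1,… for F[0,3] (s ∨ ¬q):
  j=0: holds
First hit at j=0, so smallest k = 0-0 = 0.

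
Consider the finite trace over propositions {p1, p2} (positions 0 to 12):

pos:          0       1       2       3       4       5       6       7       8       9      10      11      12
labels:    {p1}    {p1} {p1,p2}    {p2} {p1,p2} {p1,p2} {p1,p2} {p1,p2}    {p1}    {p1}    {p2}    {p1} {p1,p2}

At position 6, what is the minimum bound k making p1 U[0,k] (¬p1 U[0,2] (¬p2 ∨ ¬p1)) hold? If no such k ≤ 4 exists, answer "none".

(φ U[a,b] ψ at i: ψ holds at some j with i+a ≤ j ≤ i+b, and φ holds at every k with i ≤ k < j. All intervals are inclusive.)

2

Need earliest j ≥ 6 with (¬p1 U[0,2] (¬p2 ∨ ¬p1)), and p1 at every k in [6,j-1].
  j=6: rhs fails.
  j=7: rhs fails.
  j=8: rhs holds; lhs holds on [6,7]. k = 2.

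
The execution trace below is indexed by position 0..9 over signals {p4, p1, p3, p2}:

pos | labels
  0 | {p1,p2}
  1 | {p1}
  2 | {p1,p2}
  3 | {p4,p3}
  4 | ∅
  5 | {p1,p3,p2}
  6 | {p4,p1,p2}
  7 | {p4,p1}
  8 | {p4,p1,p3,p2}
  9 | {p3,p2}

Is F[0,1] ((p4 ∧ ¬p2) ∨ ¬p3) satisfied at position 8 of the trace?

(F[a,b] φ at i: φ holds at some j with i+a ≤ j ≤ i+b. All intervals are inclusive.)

Check ((p4 ∧ ¬p2) ∨ ¬p3) at each j in [8,9]:
  j=8: false
  j=9: false
No position in the window satisfies it → formula fails.

No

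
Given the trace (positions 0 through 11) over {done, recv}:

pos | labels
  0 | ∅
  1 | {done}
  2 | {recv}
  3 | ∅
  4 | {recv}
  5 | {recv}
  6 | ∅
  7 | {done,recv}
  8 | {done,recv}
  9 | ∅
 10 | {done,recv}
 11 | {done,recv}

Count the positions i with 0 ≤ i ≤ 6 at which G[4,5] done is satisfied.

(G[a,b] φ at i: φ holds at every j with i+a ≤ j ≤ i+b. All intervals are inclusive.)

2

Evaluate at each i in [0,6]:
  i=0: ✗ (fails at j=4)
  i=1: ✗ (fails at j=5)
  i=2: ✗ (fails at j=6)
  i=3: ✓ (all of [7,8])
  i=4: ✗ (fails at j=9)
  i=5: ✗ (fails at j=9)
  i=6: ✓ (all of [10,11])
Positions where it holds: {3, 6} → 2.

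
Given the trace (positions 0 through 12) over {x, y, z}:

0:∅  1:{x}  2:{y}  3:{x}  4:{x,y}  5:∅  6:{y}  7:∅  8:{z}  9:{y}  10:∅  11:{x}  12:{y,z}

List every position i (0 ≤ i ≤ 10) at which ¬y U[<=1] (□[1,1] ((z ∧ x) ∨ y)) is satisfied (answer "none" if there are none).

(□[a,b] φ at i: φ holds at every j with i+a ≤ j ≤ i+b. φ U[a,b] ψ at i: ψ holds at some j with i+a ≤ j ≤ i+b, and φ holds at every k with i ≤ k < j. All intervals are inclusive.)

0, 1, 3, 5, 7, 8, 10

Evaluate at each i in [0,10]:
  i=0: ✓ (rhs at j=1; lhs holds on [0,0])
  i=1: ✓ (rhs at j=1)
  i=2: ✗ (lhs fails at k=2 before rhs at j=3)
  i=3: ✓ (rhs at j=3)
  i=4: ✗ (lhs fails at k=4 before rhs at j=5)
  i=5: ✓ (rhs at j=5)
  i=6: ✗ (no rhs in [6,7])
  i=7: ✓ (rhs at j=8; lhs holds on [7,7])
  i=8: ✓ (rhs at j=8)
  i=9: ✗ (no rhs in [9,10])
  i=10: ✓ (rhs at j=11; lhs holds on [10,10])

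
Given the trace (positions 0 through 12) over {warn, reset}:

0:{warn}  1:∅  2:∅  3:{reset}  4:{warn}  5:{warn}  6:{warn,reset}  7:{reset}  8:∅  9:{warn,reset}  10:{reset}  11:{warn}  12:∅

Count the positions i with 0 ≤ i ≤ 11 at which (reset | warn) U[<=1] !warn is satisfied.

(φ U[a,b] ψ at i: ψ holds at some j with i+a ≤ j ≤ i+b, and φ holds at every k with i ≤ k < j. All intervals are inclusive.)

10

Evaluate at each i in [0,11]:
  i=0: ✓ (rhs at j=1; lhs holds on [0,0])
  i=1: ✓ (rhs at j=1)
  i=2: ✓ (rhs at j=2)
  i=3: ✓ (rhs at j=3)
  i=4: ✗ (no rhs in [4,5])
  i=5: ✗ (no rhs in [5,6])
  i=6: ✓ (rhs at j=7; lhs holds on [6,6])
  i=7: ✓ (rhs at j=7)
  i=8: ✓ (rhs at j=8)
  i=9: ✓ (rhs at j=10; lhs holds on [9,9])
  i=10: ✓ (rhs at j=10)
  i=11: ✓ (rhs at j=12; lhs holds on [11,11])
Positions where it holds: {0, 1, 2, 3, 6, 7, 8, 9, 10, 11} → 10.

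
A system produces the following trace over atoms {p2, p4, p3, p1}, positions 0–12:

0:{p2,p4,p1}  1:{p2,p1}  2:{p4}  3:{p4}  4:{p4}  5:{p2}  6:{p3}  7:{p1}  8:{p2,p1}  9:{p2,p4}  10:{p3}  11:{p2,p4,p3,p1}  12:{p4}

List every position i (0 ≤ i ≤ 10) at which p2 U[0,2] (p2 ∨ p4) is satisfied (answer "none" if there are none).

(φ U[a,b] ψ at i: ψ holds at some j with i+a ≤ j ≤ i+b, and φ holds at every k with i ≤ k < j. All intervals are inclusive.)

Evaluate at each i in [0,10]:
  i=0: ✓ (rhs at j=0)
  i=1: ✓ (rhs at j=1)
  i=2: ✓ (rhs at j=2)
  i=3: ✓ (rhs at j=3)
  i=4: ✓ (rhs at j=4)
  i=5: ✓ (rhs at j=5)
  i=6: ✗ (lhs fails at k=6 before rhs at j=8)
  i=7: ✗ (lhs fails at k=7 before rhs at j=8)
  i=8: ✓ (rhs at j=8)
  i=9: ✓ (rhs at j=9)
  i=10: ✗ (lhs fails at k=10 before rhs at j=11)

0, 1, 2, 3, 4, 5, 8, 9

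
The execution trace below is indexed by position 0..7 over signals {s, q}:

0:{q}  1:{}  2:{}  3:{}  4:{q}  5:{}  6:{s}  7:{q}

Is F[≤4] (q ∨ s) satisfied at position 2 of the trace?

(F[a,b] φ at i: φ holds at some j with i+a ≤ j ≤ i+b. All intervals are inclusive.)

Check (q ∨ s) at each j in [2,6]:
  j=2: false
  j=3: false
  j=4: true
  j=5: false
  j=6: true
Found at j=4 → formula holds.

Holds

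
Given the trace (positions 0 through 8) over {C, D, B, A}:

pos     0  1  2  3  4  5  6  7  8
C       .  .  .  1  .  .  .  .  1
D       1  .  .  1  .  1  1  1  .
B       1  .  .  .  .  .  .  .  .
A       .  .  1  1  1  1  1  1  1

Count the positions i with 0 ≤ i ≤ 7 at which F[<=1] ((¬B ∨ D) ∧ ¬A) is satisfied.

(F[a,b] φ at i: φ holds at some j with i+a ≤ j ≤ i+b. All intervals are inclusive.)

2

Evaluate at each i in [0,7]:
  i=0: ✓ (witness j=0)
  i=1: ✓ (witness j=1)
  i=2: ✗ (none in [2,3])
  i=3: ✗ (none in [3,4])
  i=4: ✗ (none in [4,5])
  i=5: ✗ (none in [5,6])
  i=6: ✗ (none in [6,7])
  i=7: ✗ (none in [7,8])
Positions where it holds: {0, 1} → 2.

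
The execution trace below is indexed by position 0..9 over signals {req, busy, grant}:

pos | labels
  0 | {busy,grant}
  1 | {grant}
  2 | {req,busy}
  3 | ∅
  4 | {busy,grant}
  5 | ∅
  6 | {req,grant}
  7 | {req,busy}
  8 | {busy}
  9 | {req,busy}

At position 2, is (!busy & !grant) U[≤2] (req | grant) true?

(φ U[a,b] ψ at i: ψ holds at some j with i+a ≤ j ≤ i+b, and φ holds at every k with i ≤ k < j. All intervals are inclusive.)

Need some j in [2,4] with (req | grant), and (!busy & !grant) at every k in [2,j-1].
  j=2: (req | grant) holds; no prefix to check → satisfied.

Holds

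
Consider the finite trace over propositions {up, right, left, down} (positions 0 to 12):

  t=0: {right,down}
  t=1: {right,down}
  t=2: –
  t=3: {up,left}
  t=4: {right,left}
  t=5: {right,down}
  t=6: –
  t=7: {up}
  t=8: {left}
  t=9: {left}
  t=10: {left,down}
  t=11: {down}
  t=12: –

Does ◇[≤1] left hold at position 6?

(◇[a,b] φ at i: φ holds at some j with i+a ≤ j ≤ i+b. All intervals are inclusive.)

False

Check left at each j in [6,7]:
  j=6: false
  j=7: false
No position in the window satisfies it → formula fails.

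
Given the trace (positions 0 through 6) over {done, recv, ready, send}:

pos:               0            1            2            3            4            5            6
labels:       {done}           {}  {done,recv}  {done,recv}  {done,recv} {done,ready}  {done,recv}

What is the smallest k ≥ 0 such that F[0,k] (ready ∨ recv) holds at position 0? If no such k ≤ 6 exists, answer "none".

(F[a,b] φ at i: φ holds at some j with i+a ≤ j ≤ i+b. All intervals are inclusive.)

Scan j = 0,1,… for (ready ∨ recv):
  j=0: fails
  j=1: fails
  j=2: holds
First hit at j=2, so smallest k = 2-0 = 2.

2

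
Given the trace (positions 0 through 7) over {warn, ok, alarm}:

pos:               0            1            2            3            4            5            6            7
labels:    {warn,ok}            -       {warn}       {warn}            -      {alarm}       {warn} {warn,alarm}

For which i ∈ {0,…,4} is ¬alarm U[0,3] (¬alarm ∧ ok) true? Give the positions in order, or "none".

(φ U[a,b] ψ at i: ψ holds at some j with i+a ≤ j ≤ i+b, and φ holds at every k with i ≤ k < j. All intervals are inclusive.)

0

Evaluate at each i in [0,4]:
  i=0: ✓ (rhs at j=0)
  i=1: ✗ (no rhs in [1,4])
  i=2: ✗ (no rhs in [2,5])
  i=3: ✗ (no rhs in [3,6])
  i=4: ✗ (no rhs in [4,7])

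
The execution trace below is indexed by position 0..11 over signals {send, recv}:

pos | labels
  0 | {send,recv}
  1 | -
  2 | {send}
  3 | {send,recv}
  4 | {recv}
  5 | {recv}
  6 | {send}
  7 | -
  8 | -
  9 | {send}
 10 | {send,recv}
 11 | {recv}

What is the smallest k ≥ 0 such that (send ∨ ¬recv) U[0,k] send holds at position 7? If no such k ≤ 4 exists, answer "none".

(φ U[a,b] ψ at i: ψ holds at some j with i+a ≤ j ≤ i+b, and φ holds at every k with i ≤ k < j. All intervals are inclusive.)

2

Need earliest j ≥ 7 with send, and (send ∨ ¬recv) at every k in [7,j-1].
  j=7: rhs fails.
  j=8: rhs fails.
  j=9: rhs holds; lhs holds on [7,8]. k = 2.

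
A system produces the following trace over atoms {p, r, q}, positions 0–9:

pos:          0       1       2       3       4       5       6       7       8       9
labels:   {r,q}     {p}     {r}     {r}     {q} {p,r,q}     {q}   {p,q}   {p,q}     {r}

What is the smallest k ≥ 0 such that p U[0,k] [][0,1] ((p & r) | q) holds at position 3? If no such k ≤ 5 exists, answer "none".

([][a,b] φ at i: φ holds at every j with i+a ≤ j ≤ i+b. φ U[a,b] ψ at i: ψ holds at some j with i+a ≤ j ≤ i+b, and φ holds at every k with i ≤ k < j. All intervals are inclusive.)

Need earliest j ≥ 3 with [][0,1] ((p & r) | q), and p at every k in [3,j-1].
  j=3: rhs fails.
  j=4: rhs holds but lhs fails at k=3.
  j=5: rhs holds but lhs fails at k=3.
  j=6: rhs holds but lhs fails at k=3.
  j=7: rhs holds but lhs fails at k=3.
  j=8: rhs fails.
No witness within the range → none.

none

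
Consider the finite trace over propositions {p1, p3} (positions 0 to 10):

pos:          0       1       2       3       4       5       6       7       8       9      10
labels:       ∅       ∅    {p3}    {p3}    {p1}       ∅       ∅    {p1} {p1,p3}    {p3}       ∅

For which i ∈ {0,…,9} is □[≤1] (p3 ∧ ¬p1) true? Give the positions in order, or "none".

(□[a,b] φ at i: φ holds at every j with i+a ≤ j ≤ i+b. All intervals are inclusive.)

Evaluate at each i in [0,9]:
  i=0: ✗ (fails at j=0)
  i=1: ✗ (fails at j=1)
  i=2: ✓ (all of [2,3])
  i=3: ✗ (fails at j=4)
  i=4: ✗ (fails at j=4)
  i=5: ✗ (fails at j=5)
  i=6: ✗ (fails at j=6)
  i=7: ✗ (fails at j=7)
  i=8: ✗ (fails at j=8)
  i=9: ✗ (fails at j=10)

2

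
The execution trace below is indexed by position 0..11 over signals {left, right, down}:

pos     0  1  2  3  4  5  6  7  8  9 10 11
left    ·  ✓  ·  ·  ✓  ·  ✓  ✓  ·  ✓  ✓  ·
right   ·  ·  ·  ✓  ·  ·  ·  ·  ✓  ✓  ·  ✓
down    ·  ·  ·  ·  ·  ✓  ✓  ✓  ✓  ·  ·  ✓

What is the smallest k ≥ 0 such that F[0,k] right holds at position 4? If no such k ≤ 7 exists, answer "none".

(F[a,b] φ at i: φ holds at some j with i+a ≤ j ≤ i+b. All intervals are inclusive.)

4

Scan j = 4,5,… for right:
  j=4: fails
  j=5: fails
  j=6: fails
  j=7: fails
  j=8: holds
First hit at j=8, so smallest k = 8-4 = 4.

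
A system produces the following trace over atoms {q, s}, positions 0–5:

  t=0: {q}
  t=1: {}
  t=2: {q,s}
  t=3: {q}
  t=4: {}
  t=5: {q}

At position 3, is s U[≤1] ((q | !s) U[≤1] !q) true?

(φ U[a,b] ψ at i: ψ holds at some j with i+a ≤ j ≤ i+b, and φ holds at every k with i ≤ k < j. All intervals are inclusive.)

True

Need some j in [3,4] with ((q | !s) U[≤1] !q), and s at every k in [3,j-1].
  j=3: ((q | !s) U[≤1] !q) holds; no prefix to check → satisfied.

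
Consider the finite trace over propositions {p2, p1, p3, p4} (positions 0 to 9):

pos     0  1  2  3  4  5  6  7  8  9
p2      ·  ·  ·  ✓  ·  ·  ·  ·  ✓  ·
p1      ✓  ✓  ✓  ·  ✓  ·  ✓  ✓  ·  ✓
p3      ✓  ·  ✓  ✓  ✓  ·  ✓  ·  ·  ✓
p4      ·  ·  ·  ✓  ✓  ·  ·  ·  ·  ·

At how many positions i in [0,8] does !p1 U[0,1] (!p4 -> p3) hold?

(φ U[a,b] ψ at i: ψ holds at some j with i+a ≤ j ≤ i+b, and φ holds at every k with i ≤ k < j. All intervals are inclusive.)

7

Evaluate at each i in [0,8]:
  i=0: ✓ (rhs at j=0)
  i=1: ✗ (lhs fails at k=1 before rhs at j=2)
  i=2: ✓ (rhs at j=2)
  i=3: ✓ (rhs at j=3)
  i=4: ✓ (rhs at j=4)
  i=5: ✓ (rhs at j=6; lhs holds on [5,5])
  i=6: ✓ (rhs at j=6)
  i=7: ✗ (no rhs in [7,8])
  i=8: ✓ (rhs at j=9; lhs holds on [8,8])
Positions where it holds: {0, 2, 3, 4, 5, 6, 8} → 7.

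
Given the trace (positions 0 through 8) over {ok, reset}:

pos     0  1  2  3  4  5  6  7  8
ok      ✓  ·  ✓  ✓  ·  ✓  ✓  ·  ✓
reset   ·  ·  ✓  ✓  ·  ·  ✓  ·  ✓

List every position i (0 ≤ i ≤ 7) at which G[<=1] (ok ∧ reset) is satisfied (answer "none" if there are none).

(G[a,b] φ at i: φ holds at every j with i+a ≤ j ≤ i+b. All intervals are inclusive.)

2

Evaluate at each i in [0,7]:
  i=0: ✗ (fails at j=0)
  i=1: ✗ (fails at j=1)
  i=2: ✓ (all of [2,3])
  i=3: ✗ (fails at j=4)
  i=4: ✗ (fails at j=4)
  i=5: ✗ (fails at j=5)
  i=6: ✗ (fails at j=7)
  i=7: ✗ (fails at j=7)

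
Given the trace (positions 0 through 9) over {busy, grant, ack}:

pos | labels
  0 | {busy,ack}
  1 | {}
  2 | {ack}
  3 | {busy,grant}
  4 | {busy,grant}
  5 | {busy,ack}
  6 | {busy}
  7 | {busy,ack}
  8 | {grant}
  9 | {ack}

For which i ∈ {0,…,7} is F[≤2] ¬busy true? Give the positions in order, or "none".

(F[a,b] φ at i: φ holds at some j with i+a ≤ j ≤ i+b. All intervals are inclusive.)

Evaluate at each i in [0,7]:
  i=0: ✓ (witness j=1)
  i=1: ✓ (witness j=1)
  i=2: ✓ (witness j=2)
  i=3: ✗ (none in [3,5])
  i=4: ✗ (none in [4,6])
  i=5: ✗ (none in [5,7])
  i=6: ✓ (witness j=8)
  i=7: ✓ (witness j=8)

0, 1, 2, 6, 7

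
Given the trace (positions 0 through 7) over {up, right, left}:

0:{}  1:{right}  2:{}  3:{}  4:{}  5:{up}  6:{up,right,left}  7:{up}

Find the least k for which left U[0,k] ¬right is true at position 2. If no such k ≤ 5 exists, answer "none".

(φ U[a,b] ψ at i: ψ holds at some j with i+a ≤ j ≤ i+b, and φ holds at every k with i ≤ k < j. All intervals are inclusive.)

0

Need earliest j ≥ 2 with ¬right, and left at every k in [2,j-1].
  j=2: rhs holds (empty prefix). k = 0.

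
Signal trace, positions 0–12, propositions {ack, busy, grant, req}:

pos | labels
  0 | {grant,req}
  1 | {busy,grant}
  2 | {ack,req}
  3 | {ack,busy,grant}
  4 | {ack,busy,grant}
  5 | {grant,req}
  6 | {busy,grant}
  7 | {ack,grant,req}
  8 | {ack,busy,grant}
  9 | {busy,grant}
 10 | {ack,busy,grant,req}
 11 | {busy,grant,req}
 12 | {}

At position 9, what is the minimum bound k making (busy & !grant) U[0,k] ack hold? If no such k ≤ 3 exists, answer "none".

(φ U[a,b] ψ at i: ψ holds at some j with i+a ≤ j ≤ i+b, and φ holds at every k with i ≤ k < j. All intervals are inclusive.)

none

Need earliest j ≥ 9 with ack, and (busy & !grant) at every k in [9,j-1].
  j=9: rhs fails.
  j=10: rhs holds but lhs fails at k=9.
  j=11: rhs fails.
  j=12: rhs fails.
No witness within the range → none.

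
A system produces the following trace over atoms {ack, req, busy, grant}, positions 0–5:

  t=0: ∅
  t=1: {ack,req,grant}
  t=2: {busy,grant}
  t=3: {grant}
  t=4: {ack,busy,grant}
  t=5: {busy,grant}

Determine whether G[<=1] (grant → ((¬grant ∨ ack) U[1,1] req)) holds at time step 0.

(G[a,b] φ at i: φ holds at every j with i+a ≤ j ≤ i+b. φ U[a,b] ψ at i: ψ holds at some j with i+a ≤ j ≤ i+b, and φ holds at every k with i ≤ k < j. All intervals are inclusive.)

No

Check (grant → ((¬grant ∨ ack) U[1,1] req)) at every j in [0,1]:
  j=0: antecedent false → ✓
  j=1: antecedent true; consequent fails → ✗
Fails at j=1 → formula fails.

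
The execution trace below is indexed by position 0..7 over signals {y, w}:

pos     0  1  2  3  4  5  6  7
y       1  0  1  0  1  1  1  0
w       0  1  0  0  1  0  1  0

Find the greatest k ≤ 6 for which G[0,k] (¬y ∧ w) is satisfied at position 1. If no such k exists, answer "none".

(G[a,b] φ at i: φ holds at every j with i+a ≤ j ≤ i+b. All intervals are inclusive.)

0

(¬y ∧ w) must hold from j=1 onward; find where it first fails.
  j=1: holds
  j=2: fails
Holds on [1,1], so largest k = 0.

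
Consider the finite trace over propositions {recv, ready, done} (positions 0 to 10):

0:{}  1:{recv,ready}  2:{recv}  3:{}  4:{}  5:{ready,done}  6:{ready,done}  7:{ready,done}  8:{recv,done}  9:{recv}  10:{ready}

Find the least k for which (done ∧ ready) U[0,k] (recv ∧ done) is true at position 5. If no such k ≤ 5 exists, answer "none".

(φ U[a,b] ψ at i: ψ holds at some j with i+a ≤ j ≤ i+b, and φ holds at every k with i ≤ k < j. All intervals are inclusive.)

3

Need earliest j ≥ 5 with (recv ∧ done), and (done ∧ ready) at every k in [5,j-1].
  j=5: rhs fails.
  j=6: rhs fails.
  j=7: rhs fails.
  j=8: rhs holds; lhs holds on [5,7]. k = 3.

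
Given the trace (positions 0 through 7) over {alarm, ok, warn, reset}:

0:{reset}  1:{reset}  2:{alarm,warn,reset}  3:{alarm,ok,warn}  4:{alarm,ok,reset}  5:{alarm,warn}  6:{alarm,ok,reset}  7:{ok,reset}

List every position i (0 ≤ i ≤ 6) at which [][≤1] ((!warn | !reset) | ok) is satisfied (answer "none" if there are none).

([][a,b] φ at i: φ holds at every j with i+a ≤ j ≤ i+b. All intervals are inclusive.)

0, 3, 4, 5, 6

Evaluate at each i in [0,6]:
  i=0: ✓ (all of [0,1])
  i=1: ✗ (fails at j=2)
  i=2: ✗ (fails at j=2)
  i=3: ✓ (all of [3,4])
  i=4: ✓ (all of [4,5])
  i=5: ✓ (all of [5,6])
  i=6: ✓ (all of [6,7])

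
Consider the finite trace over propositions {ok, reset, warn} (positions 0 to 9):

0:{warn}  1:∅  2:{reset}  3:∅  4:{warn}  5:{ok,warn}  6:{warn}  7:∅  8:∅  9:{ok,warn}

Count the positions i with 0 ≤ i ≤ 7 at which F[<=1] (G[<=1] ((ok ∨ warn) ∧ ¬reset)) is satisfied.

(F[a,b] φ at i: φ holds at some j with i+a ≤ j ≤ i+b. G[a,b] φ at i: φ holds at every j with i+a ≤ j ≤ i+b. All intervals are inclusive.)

Evaluate at each i in [0,7]:
  i=0: ✗ (none in [0,1])
  i=1: ✗ (none in [1,2])
  i=2: ✗ (none in [2,3])
  i=3: ✓ (witness j=4)
  i=4: ✓ (witness j=4)
  i=5: ✓ (witness j=5)
  i=6: ✗ (none in [6,7])
  i=7: ✗ (none in [7,8])
Positions where it holds: {3, 4, 5} → 3.

3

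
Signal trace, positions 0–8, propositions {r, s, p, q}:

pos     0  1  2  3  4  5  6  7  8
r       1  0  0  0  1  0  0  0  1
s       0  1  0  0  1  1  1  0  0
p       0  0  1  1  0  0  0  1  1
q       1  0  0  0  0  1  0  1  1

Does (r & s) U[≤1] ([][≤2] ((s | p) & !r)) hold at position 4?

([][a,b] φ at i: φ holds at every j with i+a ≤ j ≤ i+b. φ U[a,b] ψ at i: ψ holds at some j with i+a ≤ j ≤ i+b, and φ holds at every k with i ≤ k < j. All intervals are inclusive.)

Need some j in [4,5] with [][≤2] ((s | p) & !r), and (r & s) at every k in [4,j-1].
  j=4: [][≤2] ((s | p) & !r) — fails at 4.
  j=5: [][≤2] ((s | p) & !r) holds; (r & s) holds at every k in [4,4] → satisfied.

Holds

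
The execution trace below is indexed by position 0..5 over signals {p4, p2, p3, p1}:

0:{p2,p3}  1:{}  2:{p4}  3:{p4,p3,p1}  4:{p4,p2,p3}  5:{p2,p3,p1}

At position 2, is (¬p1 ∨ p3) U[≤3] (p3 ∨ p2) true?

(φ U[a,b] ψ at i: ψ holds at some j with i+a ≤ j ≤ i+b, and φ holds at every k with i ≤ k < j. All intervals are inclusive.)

Holds

Need some j in [2,5] with (p3 ∨ p2), and (¬p1 ∨ p3) at every k in [2,j-1].
  j=2: (p3 ∨ p2) false.
  j=3: (p3 ∨ p2) holds; (¬p1 ∨ p3) holds at every k in [2,2] → satisfied.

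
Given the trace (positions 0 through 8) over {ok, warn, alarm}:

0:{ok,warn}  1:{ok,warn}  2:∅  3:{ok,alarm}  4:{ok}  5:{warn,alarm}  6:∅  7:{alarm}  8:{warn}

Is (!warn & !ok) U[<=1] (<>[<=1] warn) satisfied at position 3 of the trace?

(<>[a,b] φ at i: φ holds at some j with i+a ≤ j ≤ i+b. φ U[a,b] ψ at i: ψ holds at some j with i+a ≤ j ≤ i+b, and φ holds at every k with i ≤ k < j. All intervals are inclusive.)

Need some j in [3,4] with <>[<=1] warn, and (!warn & !ok) at every k in [3,j-1].
  j=3: <>[<=1] warn — fails (none in [3,4]).
  j=4: <>[<=1] warn holds, but (!warn & !ok) fails at k=3 → not this j.
No j in the window works → until fails.

False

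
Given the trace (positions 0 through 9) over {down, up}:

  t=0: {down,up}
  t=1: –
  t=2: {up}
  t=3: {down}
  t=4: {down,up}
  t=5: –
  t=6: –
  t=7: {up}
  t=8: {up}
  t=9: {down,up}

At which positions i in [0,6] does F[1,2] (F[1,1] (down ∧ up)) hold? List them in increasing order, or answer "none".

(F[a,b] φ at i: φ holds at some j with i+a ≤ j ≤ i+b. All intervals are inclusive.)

1, 2, 6

Evaluate at each i in [0,6]:
  i=0: ✗ (none in [1,2])
  i=1: ✓ (witness j=3)
  i=2: ✓ (witness j=3)
  i=3: ✗ (none in [4,5])
  i=4: ✗ (none in [5,6])
  i=5: ✗ (none in [6,7])
  i=6: ✓ (witness j=8)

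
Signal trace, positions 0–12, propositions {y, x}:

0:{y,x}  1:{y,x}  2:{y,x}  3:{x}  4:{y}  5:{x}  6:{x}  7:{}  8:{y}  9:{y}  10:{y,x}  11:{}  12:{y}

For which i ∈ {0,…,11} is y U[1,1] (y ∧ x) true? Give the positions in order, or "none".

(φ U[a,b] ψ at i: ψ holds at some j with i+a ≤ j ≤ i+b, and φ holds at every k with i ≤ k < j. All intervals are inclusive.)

Evaluate at each i in [0,11]:
  i=0: ✓ (rhs at j=1; lhs holds on [0,0])
  i=1: ✓ (rhs at j=2; lhs holds on [1,1])
  i=2: ✗ (no rhs in [3,3])
  i=3: ✗ (no rhs in [4,4])
  i=4: ✗ (no rhs in [5,5])
  i=5: ✗ (no rhs in [6,6])
  i=6: ✗ (no rhs in [7,7])
  i=7: ✗ (no rhs in [8,8])
  i=8: ✗ (no rhs in [9,9])
  i=9: ✓ (rhs at j=10; lhs holds on [9,9])
  i=10: ✗ (no rhs in [11,11])
  i=11: ✗ (no rhs in [12,12])

0, 1, 9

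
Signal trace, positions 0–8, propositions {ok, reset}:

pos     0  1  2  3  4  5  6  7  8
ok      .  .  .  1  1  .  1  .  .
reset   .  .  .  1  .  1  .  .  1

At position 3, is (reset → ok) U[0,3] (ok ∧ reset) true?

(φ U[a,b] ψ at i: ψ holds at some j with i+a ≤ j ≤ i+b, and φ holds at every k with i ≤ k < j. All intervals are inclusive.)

Yes

Need some j in [3,6] with (ok ∧ reset), and (reset → ok) at every k in [3,j-1].
  j=3: (ok ∧ reset) holds; no prefix to check → satisfied.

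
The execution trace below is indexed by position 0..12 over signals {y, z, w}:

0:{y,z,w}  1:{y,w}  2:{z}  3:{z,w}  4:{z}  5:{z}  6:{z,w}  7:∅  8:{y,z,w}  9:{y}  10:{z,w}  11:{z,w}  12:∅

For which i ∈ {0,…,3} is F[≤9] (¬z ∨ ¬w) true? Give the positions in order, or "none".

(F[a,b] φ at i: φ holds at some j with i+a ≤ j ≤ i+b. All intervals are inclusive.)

0, 1, 2, 3

Evaluate at each i in [0,3]:
  i=0: ✓ (witness j=1)
  i=1: ✓ (witness j=1)
  i=2: ✓ (witness j=2)
  i=3: ✓ (witness j=4)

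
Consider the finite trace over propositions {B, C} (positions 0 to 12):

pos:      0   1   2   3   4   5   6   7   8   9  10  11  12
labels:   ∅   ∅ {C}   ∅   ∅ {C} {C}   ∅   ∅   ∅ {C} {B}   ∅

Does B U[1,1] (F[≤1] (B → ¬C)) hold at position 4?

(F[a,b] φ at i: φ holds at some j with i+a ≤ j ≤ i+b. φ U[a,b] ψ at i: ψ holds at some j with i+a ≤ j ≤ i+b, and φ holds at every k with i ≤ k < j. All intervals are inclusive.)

Need some j in [5,5] with F[≤1] (B → ¬C), and B at every k in [4,j-1].
  j=5: F[≤1] (B → ¬C) holds, but B fails at k=4 → not this j.
No j in the window works → until fails.

False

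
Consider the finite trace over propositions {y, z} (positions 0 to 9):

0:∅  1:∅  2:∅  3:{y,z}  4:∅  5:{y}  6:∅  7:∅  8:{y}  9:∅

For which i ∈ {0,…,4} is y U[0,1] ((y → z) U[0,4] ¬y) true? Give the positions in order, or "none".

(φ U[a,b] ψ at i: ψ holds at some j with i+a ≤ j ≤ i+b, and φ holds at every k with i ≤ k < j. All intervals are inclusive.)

Evaluate at each i in [0,4]:
  i=0: ✓ (rhs at j=0)
  i=1: ✓ (rhs at j=1)
  i=2: ✓ (rhs at j=2)
  i=3: ✓ (rhs at j=3)
  i=4: ✓ (rhs at j=4)

0, 1, 2, 3, 4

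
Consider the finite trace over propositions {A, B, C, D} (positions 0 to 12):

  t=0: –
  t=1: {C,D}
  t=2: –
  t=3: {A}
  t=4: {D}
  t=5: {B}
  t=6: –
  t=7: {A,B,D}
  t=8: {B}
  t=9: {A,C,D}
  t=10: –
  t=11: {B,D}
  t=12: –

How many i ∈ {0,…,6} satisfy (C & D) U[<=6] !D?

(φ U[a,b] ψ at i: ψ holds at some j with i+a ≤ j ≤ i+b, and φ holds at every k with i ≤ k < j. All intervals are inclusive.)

Evaluate at each i in [0,6]:
  i=0: ✓ (rhs at j=0)
  i=1: ✓ (rhs at j=2; lhs holds on [1,1])
  i=2: ✓ (rhs at j=2)
  i=3: ✓ (rhs at j=3)
  i=4: ✗ (lhs fails at k=4 before rhs at j=5)
  i=5: ✓ (rhs at j=5)
  i=6: ✓ (rhs at j=6)
Positions where it holds: {0, 1, 2, 3, 5, 6} → 6.

6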